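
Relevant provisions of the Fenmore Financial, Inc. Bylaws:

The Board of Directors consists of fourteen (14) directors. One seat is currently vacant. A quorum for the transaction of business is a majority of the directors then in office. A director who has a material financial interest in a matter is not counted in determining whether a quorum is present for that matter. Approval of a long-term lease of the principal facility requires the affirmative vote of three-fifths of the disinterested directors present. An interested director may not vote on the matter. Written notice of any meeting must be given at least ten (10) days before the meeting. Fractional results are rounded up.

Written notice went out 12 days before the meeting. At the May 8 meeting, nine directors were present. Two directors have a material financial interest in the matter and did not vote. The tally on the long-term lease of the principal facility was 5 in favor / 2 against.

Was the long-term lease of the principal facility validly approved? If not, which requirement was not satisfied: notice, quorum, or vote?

Notice: 12 days given; 10 required (12 ≥ 10). Satisfied.
Quorum: 9 present, but the 2 interested directors do not count, leaving 7. Quorum is 7. Satisfied.
Vote: the long-term lease of the principal facility requires three-fifths of the disinterested directors present (9 − 2 = 7). 3/5 of 7 = 4.20, rounded up to 5, so 5 affirmative votes are needed; 5 voted in favor. Satisfied.

Valid — all requirements satisfied.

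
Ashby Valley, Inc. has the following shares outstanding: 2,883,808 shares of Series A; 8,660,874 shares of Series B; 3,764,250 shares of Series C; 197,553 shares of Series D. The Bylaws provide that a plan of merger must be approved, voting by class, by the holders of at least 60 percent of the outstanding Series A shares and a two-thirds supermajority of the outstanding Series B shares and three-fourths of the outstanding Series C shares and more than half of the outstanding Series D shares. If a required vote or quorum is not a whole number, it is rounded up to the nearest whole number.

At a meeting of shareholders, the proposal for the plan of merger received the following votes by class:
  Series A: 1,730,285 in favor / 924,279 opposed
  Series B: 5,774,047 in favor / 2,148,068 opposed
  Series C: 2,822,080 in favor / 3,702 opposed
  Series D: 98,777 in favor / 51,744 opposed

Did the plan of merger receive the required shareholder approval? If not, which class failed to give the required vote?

Not approved — the Series C shares did not give the required vote.

Series A: 3/5 of 2883808 = 1730284.80, rounded up to 1730285; 1,730,285 required, 1,730,285 in favor — approved.
Series B: 2/3 of 8660874 = 5773916; 5,773,916 required, 5,774,047 in favor — approved.
Series C: 3/4 of 3764250 = 2823187.50, rounded up to 2823188; 2,823,188 required, 2,822,080 in favor — not approved.
Series D: a majority of 197553 is 98777; 98,777 required, 98,777 in favor — approved.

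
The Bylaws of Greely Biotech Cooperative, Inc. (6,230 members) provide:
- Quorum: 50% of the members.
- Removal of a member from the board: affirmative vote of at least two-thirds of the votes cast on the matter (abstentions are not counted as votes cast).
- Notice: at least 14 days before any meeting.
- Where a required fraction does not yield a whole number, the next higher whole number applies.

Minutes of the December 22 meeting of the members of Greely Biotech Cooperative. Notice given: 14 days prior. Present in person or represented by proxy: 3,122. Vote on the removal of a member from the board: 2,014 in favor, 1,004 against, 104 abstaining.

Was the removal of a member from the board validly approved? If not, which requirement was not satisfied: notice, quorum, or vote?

Valid — all requirements satisfied.

Notice: 14 days given; 14 required. Satisfied.
Quorum: 50% of 6,230 = 3,115; 3,122 present. Satisfied.
Vote: requires two-thirds of the votes cast (3,122 − 104 abstaining = 3,018); 2/3 of 3018 = 2012, so 2,012 needed; 2,014 in favor. Satisfied.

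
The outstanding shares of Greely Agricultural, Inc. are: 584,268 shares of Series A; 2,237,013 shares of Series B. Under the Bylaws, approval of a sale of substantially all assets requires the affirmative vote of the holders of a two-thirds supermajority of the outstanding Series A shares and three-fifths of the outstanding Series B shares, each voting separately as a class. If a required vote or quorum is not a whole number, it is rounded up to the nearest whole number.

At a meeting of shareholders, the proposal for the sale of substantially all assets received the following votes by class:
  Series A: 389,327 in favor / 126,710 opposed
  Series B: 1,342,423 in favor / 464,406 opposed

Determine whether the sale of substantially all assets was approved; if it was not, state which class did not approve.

Not approved — the Series A shares did not give the required vote.

Series A: 2/3 of 584268 = 389512; 389,512 required, 389,327 in favor — not approved.
Series B: 3/5 of 2237013 = 1342207.80, rounded up to 1342208; 1,342,208 required, 1,342,423 in favor — approved.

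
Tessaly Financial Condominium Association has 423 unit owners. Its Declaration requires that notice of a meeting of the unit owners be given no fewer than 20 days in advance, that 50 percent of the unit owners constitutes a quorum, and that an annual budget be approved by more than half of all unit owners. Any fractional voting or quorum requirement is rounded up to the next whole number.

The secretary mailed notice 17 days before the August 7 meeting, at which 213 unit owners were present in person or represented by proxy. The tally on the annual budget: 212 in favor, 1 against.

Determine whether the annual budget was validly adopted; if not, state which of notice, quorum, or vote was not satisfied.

Invalid — notice requirement not satisfied.

Notice: 17 days given; 20 required. Not satisfied.
Quorum: 50% of 423 = 211.50, rounded up to 212; 213 present. Satisfied.
Vote: requires a majority of all unit owners (423); a majority of 423 is 212, so 212 needed; 212 in favor. Satisfied.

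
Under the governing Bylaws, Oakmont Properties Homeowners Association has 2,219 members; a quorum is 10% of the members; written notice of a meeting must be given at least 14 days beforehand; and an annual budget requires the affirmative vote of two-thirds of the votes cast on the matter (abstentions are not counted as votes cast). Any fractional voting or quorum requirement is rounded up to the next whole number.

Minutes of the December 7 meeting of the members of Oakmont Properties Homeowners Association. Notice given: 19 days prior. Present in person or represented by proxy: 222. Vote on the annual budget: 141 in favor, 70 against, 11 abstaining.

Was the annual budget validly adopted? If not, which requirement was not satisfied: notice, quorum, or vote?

Notice: 19 days given; 14 required. Satisfied.
Quorum: 10% of 2,219 = 221.90, rounded up to 222; 222 present. Satisfied.
Vote: requires two-thirds of the votes cast (222 − 11 abstaining = 211); 2/3 of 211 = 140.67, rounded up to 141, so 141 needed; 141 in favor. Satisfied.

Valid — all requirements satisfied.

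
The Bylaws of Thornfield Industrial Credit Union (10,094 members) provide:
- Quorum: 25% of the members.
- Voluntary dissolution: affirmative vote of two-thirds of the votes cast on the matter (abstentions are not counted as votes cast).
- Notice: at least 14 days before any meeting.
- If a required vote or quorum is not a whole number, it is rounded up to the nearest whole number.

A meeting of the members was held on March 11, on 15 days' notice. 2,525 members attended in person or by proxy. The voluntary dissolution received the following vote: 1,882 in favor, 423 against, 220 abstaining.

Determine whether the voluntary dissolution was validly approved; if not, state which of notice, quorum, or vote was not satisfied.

Valid — all requirements satisfied.

Notice: 15 days given; 14 required. Satisfied.
Quorum: 25% of 10,094 = 2,523.50, rounded up to 2,524; 2,525 present. Satisfied.
Vote: requires two-thirds of the votes cast (2,525 − 220 abstaining = 2,305); 2/3 of 2305 = 1536.67, rounded up to 1537, so 1,537 needed; 1,882 in favor. Satisfied.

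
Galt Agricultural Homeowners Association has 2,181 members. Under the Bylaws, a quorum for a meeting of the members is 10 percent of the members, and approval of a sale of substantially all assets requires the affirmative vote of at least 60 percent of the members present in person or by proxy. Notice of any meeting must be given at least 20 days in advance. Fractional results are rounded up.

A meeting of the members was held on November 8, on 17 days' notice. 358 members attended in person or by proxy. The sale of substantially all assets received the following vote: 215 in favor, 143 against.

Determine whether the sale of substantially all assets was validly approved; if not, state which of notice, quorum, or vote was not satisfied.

Invalid — notice requirement not satisfied.

Notice: 17 days given; 20 required. Not satisfied.
Quorum: 10% of 2,181 = 218.10, rounded up to 219; 358 present. Satisfied.
Vote: requires three-fifths of those present (358); 3/5 of 358 = 214.80, rounded up to 215, so 215 needed; 215 in favor. Satisfied.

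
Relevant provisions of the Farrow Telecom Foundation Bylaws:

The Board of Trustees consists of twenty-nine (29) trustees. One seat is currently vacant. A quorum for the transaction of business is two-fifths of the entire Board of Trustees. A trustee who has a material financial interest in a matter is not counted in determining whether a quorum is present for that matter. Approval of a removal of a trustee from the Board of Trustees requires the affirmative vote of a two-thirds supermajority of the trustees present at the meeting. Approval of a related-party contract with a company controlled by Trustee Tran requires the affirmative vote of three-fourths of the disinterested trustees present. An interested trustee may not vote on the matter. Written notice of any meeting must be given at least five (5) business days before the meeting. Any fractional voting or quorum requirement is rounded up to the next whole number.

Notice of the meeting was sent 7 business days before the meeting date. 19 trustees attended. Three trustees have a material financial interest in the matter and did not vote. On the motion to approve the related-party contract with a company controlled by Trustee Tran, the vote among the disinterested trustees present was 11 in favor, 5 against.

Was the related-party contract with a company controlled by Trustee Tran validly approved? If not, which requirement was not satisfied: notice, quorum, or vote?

Invalid — vote requirement not satisfied.

Notice: 7 business days given; 5 required (7 ≥ 5). Satisfied.
Quorum: 19 present, but the 3 interested trustees do not count, leaving 16. Quorum is 12. Satisfied.
Vote: the related-party contract with a company controlled by Trustee Tran requires three-fourths of the disinterested trustees present (19 − 3 = 16). 3/4 of 16 = 12, so 12 affirmative votes are needed; 11 voted in favor. Not satisfied.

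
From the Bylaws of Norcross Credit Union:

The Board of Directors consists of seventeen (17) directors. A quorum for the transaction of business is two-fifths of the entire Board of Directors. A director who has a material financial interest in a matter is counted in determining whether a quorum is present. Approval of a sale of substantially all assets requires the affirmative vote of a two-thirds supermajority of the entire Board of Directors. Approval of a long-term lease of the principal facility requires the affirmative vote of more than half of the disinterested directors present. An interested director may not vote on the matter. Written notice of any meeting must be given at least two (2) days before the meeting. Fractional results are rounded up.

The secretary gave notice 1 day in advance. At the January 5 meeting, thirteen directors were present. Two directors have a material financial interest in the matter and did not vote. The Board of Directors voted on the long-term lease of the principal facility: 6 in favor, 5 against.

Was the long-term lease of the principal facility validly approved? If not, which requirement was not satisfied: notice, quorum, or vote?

Invalid — notice requirement not satisfied.

Notice: 1 day given; 2 required (1 < 2). Not satisfied.
Quorum: 13 present (interested directors count toward quorum); quorum is 7. Satisfied.
Vote: the long-term lease of the principal facility requires a majority of the disinterested directors present (13 − 2 = 11). A majority of 11 is 6, so 6 affirmative votes are needed; 6 voted in favor. Satisfied.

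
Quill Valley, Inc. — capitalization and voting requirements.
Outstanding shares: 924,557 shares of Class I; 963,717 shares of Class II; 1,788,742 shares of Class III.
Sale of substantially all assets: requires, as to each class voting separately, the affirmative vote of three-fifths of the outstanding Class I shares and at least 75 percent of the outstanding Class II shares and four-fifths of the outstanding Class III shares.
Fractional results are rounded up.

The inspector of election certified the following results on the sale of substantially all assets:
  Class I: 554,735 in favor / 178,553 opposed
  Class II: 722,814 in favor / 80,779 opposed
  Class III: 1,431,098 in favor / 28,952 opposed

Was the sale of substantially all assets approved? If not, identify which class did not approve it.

Class I: 3/5 of 924557 = 554734.20, rounded up to 554735; 554,735 required, 554,735 in favor — approved.
Class II: 3/4 of 963717 = 722787.75, rounded up to 722788; 722,788 required, 722,814 in favor — approved.
Class III: 4/5 of 1788742 = 1430993.60, rounded up to 1430994; 1,430,994 required, 1,431,098 in favor — approved.

Approved — every class gave the required vote.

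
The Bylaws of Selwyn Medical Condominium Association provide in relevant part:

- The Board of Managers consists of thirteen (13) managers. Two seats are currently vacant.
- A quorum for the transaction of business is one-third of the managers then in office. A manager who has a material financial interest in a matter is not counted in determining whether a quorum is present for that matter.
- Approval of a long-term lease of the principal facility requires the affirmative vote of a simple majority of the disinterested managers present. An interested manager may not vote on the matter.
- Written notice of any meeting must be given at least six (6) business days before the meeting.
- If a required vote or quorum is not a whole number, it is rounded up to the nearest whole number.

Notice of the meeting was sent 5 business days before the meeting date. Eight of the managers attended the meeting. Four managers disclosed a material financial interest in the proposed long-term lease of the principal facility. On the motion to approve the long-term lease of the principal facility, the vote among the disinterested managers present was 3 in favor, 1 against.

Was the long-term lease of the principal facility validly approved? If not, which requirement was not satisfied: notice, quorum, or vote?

Notice: 5 business days given; 6 required (5 < 6). Not satisfied.
Quorum: 8 present, but the 4 interested managers do not count, leaving 4. Quorum is 4. Satisfied.
Vote: the long-term lease of the principal facility requires a majority of the disinterested managers present (8 − 4 = 4). A majority of 4 is 3, so 3 affirmative votes are needed; 3 voted in favor. Satisfied.

Invalid — notice requirement not satisfied.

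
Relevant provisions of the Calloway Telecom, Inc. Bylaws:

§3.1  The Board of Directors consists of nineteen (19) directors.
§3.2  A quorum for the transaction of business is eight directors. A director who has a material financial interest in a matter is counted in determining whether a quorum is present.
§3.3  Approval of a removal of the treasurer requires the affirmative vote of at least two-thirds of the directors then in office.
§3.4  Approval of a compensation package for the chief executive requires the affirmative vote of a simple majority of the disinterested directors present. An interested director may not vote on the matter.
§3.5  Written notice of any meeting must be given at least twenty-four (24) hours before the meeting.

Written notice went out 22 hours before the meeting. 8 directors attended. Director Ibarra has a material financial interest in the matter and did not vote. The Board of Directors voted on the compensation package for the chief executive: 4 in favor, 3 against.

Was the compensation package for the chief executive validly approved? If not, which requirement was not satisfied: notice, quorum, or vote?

Invalid — notice requirement not satisfied.

Notice: 22 hours given; 24 required (22 < 24). Not satisfied.
Quorum: 8 present (interested directors count toward quorum); quorum is 8. Satisfied.
Vote: the compensation package for the chief executive requires a majority of the disinterested directors present (8 − 1 = 7). A majority of 7 is 4, so 4 affirmative votes are needed; 4 voted in favor. Satisfied.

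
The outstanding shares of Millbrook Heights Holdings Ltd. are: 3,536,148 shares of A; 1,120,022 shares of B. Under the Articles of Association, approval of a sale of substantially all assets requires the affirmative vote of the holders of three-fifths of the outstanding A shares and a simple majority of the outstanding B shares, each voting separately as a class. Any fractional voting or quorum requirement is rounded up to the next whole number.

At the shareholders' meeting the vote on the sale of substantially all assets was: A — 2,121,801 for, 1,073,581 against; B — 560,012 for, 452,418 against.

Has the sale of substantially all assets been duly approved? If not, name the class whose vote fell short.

Approved — every class gave the required vote.

A: 3/5 of 3536148 = 2121688.80, rounded up to 2121689; 2,121,689 required, 2,121,801 in favor — approved.
B: a majority of 1120022 is 560012; 560,012 required, 560,012 in favor — approved.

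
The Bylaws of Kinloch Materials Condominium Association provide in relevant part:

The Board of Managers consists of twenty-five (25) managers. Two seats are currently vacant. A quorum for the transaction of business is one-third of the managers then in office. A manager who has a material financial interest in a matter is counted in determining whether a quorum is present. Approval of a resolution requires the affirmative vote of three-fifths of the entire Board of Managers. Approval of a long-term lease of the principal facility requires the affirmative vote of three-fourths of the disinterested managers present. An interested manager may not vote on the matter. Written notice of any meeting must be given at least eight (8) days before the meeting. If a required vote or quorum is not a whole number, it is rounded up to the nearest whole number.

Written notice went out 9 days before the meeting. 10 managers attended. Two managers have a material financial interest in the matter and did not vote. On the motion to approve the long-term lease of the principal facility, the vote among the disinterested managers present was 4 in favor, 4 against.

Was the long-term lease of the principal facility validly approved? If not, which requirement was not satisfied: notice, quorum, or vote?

Invalid — vote requirement not satisfied.

Notice: 9 days given; 8 required (9 ≥ 8). Satisfied.
Quorum: 10 present (interested managers count toward quorum); quorum is 8. Satisfied.
Vote: the long-term lease of the principal facility requires three-fourths of the disinterested managers present (10 − 2 = 8). 3/4 of 8 = 6, so 6 affirmative votes are needed; 4 voted in favor. Not satisfied.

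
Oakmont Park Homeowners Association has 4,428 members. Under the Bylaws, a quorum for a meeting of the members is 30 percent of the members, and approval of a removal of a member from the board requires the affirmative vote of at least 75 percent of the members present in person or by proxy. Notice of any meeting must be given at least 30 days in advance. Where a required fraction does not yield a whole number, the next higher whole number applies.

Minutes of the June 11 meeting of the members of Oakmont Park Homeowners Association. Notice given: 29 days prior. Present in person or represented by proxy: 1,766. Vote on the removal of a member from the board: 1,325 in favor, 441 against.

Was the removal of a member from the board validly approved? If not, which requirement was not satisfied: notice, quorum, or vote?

Notice: 29 days given; 30 required. Not satisfied.
Quorum: 30% of 4,428 = 1,328.40, rounded up to 1,329; 1,766 present. Satisfied.
Vote: requires three-fourths of those present (1,766); 3/4 of 1766 = 1324.50, rounded up to 1325, so 1,325 needed; 1,325 in favor. Satisfied.

Invalid — notice requirement not satisfied.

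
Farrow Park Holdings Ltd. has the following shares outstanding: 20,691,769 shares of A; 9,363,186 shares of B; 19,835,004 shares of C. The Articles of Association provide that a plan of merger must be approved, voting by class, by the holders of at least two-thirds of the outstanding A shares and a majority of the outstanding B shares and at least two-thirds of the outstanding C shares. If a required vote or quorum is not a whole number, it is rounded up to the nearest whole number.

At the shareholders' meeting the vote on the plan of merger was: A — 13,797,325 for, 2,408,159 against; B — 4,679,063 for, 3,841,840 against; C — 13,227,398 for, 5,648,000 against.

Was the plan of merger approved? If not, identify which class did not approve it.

Not approved — the B shares did not give the required vote.

A: 2/3 of 20691769 = 13794512.67, rounded up to 13794513; 13,794,513 required, 13,797,325 in favor — approved.
B: a majority of 9363186 is 4681594; 4,681,594 required, 4,679,063 in favor — not approved.
C: 2/3 of 19835004 = 13223336; 13,223,336 required, 13,227,398 in favor — approved.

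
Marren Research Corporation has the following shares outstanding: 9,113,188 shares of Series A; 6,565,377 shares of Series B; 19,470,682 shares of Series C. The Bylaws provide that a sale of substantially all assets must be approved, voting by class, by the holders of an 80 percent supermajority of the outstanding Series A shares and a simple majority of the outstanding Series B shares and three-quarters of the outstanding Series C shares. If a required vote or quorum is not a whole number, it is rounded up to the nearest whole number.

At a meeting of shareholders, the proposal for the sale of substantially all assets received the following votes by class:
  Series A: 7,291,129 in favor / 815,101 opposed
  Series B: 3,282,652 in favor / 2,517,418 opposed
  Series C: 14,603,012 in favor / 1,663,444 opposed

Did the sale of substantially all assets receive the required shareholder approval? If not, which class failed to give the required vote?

Series A: 4/5 of 9113188 = 7290550.40, rounded up to 7290551; 7,290,551 required, 7,291,129 in favor — approved.
Series B: a majority of 6565377 is 3282689; 3,282,689 required, 3,282,652 in favor — not approved.
Series C: 3/4 of 19470682 = 14603011.50, rounded up to 14603012; 14,603,012 required, 14,603,012 in favor — approved.

Not approved — the Series B shares did not give the required vote.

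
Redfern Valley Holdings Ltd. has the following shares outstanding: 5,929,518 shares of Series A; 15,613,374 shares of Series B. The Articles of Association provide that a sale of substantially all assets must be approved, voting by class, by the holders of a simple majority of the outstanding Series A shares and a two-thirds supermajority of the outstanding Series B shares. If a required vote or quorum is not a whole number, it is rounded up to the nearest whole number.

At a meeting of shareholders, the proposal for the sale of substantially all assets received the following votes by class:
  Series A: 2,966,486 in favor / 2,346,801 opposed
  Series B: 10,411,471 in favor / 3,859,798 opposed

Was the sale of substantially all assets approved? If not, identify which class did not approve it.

Approved — every class gave the required vote.

Series A: a majority of 5929518 is 2964760; 2,964,760 required, 2,966,486 in favor — approved.
Series B: 2/3 of 15613374 = 10408916; 10,408,916 required, 10,411,471 in favor — approved.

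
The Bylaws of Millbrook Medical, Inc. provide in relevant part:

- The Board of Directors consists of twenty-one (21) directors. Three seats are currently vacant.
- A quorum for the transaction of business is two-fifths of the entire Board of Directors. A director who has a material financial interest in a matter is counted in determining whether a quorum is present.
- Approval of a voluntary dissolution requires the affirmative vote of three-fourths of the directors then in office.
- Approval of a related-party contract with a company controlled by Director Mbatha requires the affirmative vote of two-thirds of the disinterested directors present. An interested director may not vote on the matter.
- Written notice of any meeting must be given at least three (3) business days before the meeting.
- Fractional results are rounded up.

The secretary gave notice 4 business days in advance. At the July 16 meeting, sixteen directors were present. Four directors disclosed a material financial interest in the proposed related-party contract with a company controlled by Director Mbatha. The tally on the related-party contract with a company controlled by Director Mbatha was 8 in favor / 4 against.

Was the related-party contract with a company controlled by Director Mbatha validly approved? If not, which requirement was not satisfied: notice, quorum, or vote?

Valid — all requirements satisfied.

Notice: 4 business days given; 3 required (4 ≥ 3). Satisfied.
Quorum: 16 present (interested directors count toward quorum); quorum is 9. Satisfied.
Vote: the related-party contract with a company controlled by Director Mbatha requires two-thirds of the disinterested directors present (16 − 4 = 12). 2/3 of 12 = 8, so 8 affirmative votes are needed; 8 voted in favor. Satisfied.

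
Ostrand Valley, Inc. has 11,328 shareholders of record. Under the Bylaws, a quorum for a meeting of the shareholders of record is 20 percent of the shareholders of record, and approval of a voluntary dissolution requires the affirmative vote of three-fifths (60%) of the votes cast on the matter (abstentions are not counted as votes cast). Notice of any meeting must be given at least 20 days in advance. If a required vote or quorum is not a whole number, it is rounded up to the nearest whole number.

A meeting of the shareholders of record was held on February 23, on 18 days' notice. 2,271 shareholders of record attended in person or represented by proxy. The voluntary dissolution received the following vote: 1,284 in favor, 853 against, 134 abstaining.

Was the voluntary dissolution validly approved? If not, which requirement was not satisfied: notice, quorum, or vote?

Invalid — notice requirement not satisfied.

Notice: 18 days given; 20 required. Not satisfied.
Quorum: 20% of 11,328 = 2,265.60, rounded up to 2,266; 2,271 present. Satisfied.
Vote: requires three-fifths of the votes cast (2,271 − 134 abstaining = 2,137); 3/5 of 2137 = 1282.20, rounded up to 1283, so 1,283 needed; 1,284 in favor. Satisfied.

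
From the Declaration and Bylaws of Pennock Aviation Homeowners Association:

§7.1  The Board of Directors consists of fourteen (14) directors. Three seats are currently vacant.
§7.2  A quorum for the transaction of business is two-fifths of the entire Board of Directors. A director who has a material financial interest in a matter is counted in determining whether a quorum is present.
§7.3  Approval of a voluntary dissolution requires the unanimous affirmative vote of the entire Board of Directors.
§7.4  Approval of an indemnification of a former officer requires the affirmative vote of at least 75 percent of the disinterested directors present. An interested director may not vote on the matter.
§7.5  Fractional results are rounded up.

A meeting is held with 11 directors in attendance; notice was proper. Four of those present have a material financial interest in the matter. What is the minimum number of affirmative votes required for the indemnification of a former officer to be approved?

The indemnification of a former officer requires three-fourths of the disinterested directors present (11 − 4 = 7).
3/4 of 7 = 5.25, rounded up to 6.

6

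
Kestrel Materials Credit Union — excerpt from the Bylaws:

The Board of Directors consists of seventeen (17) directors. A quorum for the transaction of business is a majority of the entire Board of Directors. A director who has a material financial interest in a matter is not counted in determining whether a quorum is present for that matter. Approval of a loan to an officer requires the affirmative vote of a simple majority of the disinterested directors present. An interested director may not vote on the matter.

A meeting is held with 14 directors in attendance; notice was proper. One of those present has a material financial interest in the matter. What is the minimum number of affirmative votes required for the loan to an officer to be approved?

7

The loan to an officer requires a majority of the disinterested directors present (14 − 1 = 13).
A majority of 13 is 7.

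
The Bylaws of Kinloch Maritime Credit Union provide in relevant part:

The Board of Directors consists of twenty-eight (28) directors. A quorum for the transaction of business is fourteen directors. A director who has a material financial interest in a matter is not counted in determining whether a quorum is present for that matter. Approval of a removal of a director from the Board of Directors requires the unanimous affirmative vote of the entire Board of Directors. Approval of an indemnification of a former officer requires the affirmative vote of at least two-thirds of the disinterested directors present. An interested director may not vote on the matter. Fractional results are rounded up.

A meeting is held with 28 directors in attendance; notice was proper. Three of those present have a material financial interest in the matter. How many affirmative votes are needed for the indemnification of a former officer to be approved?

The indemnification of a former officer requires two-thirds of the disinterested directors present (28 − 3 = 25).
2/3 of 25 = 16.67, rounded up to 17.

17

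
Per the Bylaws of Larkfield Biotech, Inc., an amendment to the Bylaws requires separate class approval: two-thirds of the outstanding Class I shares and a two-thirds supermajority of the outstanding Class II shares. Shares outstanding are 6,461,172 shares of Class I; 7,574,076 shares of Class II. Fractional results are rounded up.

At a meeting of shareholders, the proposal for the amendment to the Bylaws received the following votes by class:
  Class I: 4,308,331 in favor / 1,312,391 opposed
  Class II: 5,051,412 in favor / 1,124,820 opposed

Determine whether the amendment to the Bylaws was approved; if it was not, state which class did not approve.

Class I: 2/3 of 6461172 = 4307448; 4,307,448 required, 4,308,331 in favor — approved.
Class II: 2/3 of 7574076 = 5049384; 5,049,384 required, 5,051,412 in favor — approved.

Approved — every class gave the required vote.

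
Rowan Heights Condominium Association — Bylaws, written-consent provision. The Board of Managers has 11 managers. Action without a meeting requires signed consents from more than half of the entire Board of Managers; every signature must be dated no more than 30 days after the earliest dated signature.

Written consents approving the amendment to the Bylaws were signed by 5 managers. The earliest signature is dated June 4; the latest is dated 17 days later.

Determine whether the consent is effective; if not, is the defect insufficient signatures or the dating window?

Signatures required: more than half of 11 — a majority of 11 is 6, so 6 needed; 5 signed. Insufficient.
Dating window: the latest signature is 17 days after the earliest; the limit is 30 days. Within the window.

Not effective — insufficient signatures.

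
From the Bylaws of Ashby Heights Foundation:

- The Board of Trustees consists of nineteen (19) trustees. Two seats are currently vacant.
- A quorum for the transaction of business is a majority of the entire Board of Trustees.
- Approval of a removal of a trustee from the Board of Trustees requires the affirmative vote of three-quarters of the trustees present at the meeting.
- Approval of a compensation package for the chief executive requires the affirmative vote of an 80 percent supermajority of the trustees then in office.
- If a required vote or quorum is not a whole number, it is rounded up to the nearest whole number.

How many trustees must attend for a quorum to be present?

A majority of 19 is 10.

10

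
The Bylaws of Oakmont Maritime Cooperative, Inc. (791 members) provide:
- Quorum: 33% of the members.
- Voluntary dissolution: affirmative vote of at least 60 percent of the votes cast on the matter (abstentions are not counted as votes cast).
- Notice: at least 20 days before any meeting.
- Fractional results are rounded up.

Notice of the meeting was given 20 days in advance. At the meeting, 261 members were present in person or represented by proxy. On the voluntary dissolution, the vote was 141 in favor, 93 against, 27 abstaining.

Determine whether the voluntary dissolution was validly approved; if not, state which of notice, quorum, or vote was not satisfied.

Invalid — quorum requirement not satisfied.

Notice: 20 days given; 20 required. Satisfied.
Quorum: 33% of 791 = 261.03, rounded up to 262; 261 present. Not satisfied.
Vote: requires three-fifths of the votes cast (261 − 27 abstaining = 234); 3/5 of 234 = 140.40, rounded up to 141, so 141 needed; 141 in favor. Satisfied.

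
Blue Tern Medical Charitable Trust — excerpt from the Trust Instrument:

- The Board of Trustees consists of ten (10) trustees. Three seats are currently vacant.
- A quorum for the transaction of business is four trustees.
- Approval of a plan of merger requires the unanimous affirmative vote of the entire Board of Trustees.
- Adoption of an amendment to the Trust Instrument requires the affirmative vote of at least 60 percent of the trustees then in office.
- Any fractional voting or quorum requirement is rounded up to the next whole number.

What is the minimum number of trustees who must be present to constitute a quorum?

4

The quorum is fixed at 4.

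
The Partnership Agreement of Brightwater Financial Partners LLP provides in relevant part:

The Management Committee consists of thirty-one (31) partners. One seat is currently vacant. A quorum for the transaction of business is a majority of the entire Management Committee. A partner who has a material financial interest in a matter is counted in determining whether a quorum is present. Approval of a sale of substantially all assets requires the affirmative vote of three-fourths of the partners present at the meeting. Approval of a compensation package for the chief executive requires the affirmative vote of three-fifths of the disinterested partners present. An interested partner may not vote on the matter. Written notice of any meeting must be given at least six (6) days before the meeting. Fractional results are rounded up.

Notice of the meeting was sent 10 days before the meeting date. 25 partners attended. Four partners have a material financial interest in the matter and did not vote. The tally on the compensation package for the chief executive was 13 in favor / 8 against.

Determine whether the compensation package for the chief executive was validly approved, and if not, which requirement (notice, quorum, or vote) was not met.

Valid — all requirements satisfied.

Notice: 10 days given; 6 required (10 ≥ 6). Satisfied.
Quorum: 25 present (interested partners count toward quorum); quorum is 16. Satisfied.
Vote: the compensation package for the chief executive requires three-fifths of the disinterested partners present (25 − 4 = 21). 3/5 of 21 = 12.60, rounded up to 13, so 13 affirmative votes are needed; 13 voted in favor. Satisfied.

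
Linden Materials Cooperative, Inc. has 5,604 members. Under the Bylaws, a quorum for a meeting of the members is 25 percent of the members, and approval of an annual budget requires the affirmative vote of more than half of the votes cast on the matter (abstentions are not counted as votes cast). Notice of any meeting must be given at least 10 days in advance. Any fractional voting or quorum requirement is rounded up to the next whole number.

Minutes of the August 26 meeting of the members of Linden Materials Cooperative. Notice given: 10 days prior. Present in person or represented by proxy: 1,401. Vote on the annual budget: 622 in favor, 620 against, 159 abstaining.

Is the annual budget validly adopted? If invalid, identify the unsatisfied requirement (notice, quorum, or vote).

Valid — all requirements satisfied.

Notice: 10 days given; 10 required. Satisfied.
Quorum: 25% of 5,604 = 1,401; 1,401 present. Satisfied.
Vote: requires a majority of the votes cast (1,401 − 159 abstaining = 1,242); a majority of 1242 is 622, so 622 needed; 622 in favor. Satisfied.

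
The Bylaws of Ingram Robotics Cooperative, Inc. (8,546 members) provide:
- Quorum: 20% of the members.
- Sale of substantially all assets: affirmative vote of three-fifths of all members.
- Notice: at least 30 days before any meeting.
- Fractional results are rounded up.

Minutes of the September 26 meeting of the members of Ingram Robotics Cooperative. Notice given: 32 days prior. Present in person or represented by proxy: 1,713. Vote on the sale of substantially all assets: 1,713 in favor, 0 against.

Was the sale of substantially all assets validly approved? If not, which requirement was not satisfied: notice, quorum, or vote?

Invalid — vote requirement not satisfied.

Notice: 32 days given; 30 required. Satisfied.
Quorum: 20% of 8,546 = 1,709.20, rounded up to 1,710; 1,713 present. Satisfied.
Vote: requires three-fifths of all members (8,546); 3/5 of 8546 = 5127.60, rounded up to 5128, so 5,128 needed; 1,713 in favor. Not satisfied.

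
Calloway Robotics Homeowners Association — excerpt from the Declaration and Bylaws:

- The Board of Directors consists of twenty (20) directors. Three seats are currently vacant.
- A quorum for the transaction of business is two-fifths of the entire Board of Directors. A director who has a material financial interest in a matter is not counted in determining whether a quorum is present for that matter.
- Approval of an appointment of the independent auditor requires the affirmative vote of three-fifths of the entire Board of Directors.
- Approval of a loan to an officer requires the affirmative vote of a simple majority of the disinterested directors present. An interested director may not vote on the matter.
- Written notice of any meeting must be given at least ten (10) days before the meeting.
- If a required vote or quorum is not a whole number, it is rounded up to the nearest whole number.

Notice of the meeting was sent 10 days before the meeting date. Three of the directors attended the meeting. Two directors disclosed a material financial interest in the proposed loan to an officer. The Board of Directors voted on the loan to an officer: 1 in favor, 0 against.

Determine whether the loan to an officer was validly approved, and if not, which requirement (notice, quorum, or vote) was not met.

Notice: 10 days given; 10 required (10 ≥ 10). Satisfied.
Quorum: 3 present, but the 2 interested directors do not count, leaving 1. Quorum is 8. Not satisfied.
Vote: the loan to an officer requires a majority of the disinterested directors present (3 − 2 = 1). A majority of 1 is 1, so 1 affirmative vote is needed; 1 voted in favor. Satisfied. (Moot — without a quorum no business can be validly transacted.)

Invalid — quorum requirement not satisfied.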